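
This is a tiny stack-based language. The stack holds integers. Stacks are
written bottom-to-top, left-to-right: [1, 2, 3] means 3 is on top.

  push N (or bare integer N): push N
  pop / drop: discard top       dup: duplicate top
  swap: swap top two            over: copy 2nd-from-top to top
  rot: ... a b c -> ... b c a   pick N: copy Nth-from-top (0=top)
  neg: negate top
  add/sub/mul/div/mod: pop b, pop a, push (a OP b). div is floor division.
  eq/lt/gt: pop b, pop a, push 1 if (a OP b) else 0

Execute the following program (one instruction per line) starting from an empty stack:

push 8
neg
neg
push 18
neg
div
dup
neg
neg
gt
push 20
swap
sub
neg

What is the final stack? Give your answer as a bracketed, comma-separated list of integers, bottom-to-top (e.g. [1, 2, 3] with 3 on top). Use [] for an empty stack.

Answer: [-20]

Derivation:
After 'push 8': [8]
After 'neg': [-8]
After 'neg': [8]
After 'push 18': [8, 18]
After 'neg': [8, -18]
After 'div': [-1]
After 'dup': [-1, -1]
After 'neg': [-1, 1]
After 'neg': [-1, -1]
After 'gt': [0]
After 'push 20': [0, 20]
After 'swap': [20, 0]
After 'sub': [20]
After 'neg': [-20]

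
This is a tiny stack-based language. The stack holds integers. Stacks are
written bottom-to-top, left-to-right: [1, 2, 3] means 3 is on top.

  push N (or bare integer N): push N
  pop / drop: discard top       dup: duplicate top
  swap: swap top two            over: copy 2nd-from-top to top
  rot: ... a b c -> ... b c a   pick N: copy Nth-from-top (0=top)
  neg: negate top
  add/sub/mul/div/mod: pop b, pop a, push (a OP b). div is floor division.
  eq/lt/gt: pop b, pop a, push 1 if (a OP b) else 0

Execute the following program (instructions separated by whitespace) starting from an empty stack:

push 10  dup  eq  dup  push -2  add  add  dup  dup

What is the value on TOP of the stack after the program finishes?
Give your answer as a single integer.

After 'push 10': [10]
After 'dup': [10, 10]
After 'eq': [1]
After 'dup': [1, 1]
After 'push -2': [1, 1, -2]
After 'add': [1, -1]
After 'add': [0]
After 'dup': [0, 0]
After 'dup': [0, 0, 0]

Answer: 0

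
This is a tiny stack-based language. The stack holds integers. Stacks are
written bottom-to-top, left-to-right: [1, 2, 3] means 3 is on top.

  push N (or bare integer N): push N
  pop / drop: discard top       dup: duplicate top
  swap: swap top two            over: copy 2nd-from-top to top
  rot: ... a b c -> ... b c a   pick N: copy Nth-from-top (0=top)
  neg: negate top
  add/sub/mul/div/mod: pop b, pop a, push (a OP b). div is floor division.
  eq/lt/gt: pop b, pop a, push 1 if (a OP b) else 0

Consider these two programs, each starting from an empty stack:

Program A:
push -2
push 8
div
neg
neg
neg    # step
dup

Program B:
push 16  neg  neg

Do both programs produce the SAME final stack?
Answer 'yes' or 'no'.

Answer: no

Derivation:
Program A trace:
  After 'push -2': [-2]
  After 'push 8': [-2, 8]
  After 'div': [-1]
  After 'neg': [1]
  After 'neg': [-1]
  After 'neg': [1]
  After 'dup': [1, 1]
Program A final stack: [1, 1]

Program B trace:
  After 'push 16': [16]
  After 'neg': [-16]
  After 'neg': [16]
Program B final stack: [16]
Same: no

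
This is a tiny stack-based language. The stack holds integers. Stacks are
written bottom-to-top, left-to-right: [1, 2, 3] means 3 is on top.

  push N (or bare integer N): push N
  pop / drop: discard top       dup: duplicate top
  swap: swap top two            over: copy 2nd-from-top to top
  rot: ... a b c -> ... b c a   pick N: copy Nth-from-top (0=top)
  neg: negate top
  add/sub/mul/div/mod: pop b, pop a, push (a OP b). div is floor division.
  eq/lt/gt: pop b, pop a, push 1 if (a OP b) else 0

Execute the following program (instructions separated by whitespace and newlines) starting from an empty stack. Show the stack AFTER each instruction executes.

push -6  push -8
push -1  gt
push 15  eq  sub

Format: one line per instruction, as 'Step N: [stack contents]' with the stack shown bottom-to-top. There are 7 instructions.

Step 1: [-6]
Step 2: [-6, -8]
Step 3: [-6, -8, -1]
Step 4: [-6, 0]
Step 5: [-6, 0, 15]
Step 6: [-6, 0]
Step 7: [-6]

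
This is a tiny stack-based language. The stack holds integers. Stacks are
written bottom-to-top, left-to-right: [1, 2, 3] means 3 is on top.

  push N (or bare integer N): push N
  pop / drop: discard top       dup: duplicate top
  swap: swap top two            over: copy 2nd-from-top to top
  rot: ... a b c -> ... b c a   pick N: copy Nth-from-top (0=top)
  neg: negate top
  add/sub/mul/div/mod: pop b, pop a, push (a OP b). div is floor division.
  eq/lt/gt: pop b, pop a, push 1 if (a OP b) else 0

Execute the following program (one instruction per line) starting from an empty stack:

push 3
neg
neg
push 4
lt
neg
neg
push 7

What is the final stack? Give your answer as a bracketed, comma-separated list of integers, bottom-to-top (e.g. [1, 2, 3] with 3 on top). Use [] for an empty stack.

Answer: [1, 7]

Derivation:
After 'push 3': [3]
After 'neg': [-3]
After 'neg': [3]
After 'push 4': [3, 4]
After 'lt': [1]
After 'neg': [-1]
After 'neg': [1]
After 'push 7': [1, 7]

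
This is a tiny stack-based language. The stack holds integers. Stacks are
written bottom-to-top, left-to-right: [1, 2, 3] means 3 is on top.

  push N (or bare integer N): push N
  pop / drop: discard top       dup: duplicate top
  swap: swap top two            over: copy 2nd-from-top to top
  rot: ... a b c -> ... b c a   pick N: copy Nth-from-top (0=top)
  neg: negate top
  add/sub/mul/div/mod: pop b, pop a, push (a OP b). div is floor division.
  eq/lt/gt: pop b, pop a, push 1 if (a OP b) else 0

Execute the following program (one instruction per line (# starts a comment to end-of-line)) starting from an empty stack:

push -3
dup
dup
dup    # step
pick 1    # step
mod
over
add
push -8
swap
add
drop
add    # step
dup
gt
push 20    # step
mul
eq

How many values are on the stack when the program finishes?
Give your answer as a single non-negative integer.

Answer: 1

Derivation:
After 'push -3': stack = [-3] (depth 1)
After 'dup': stack = [-3, -3] (depth 2)
After 'dup': stack = [-3, -3, -3] (depth 3)
After 'dup': stack = [-3, -3, -3, -3] (depth 4)
After 'pick 1': stack = [-3, -3, -3, -3, -3] (depth 5)
After 'mod': stack = [-3, -3, -3, 0] (depth 4)
After 'over': stack = [-3, -3, -3, 0, -3] (depth 5)
After 'add': stack = [-3, -3, -3, -3] (depth 4)
After 'push -8': stack = [-3, -3, -3, -3, -8] (depth 5)
After 'swap': stack = [-3, -3, -3, -8, -3] (depth 5)
After 'add': stack = [-3, -3, -3, -11] (depth 4)
After 'drop': stack = [-3, -3, -3] (depth 3)
After 'add': stack = [-3, -6] (depth 2)
After 'dup': stack = [-3, -6, -6] (depth 3)
After 'gt': stack = [-3, 0] (depth 2)
After 'push 20': stack = [-3, 0, 20] (depth 3)
After 'mul': stack = [-3, 0] (depth 2)
After 'eq': stack = [0] (depth 1)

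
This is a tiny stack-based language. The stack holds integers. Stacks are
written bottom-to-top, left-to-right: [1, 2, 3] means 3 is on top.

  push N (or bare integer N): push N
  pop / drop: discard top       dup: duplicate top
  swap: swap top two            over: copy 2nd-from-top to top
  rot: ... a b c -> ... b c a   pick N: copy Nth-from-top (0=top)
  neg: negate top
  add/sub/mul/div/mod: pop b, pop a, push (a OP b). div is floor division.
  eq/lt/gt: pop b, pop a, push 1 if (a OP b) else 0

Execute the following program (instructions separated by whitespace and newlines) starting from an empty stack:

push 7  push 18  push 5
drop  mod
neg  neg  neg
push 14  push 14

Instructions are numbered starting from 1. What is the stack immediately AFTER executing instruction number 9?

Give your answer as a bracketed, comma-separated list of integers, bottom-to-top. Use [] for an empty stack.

Step 1 ('push 7'): [7]
Step 2 ('push 18'): [7, 18]
Step 3 ('push 5'): [7, 18, 5]
Step 4 ('drop'): [7, 18]
Step 5 ('mod'): [7]
Step 6 ('neg'): [-7]
Step 7 ('neg'): [7]
Step 8 ('neg'): [-7]
Step 9 ('push 14'): [-7, 14]

Answer: [-7, 14]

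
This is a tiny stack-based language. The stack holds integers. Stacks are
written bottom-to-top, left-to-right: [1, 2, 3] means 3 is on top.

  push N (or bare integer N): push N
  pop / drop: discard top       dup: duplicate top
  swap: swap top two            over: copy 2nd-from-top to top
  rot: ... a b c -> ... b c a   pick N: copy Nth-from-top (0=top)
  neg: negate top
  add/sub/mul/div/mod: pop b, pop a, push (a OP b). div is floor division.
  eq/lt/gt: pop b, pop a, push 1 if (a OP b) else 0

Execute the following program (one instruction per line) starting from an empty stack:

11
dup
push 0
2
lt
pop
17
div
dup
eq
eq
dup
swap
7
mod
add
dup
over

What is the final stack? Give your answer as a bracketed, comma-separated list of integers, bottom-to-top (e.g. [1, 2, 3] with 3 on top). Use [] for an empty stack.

After 'push 11': [11]
After 'dup': [11, 11]
After 'push 0': [11, 11, 0]
After 'push 2': [11, 11, 0, 2]
After 'lt': [11, 11, 1]
After 'pop': [11, 11]
After 'push 17': [11, 11, 17]
After 'div': [11, 0]
After 'dup': [11, 0, 0]
After 'eq': [11, 1]
After 'eq': [0]
After 'dup': [0, 0]
After 'swap': [0, 0]
After 'push 7': [0, 0, 7]
After 'mod': [0, 0]
After 'add': [0]
After 'dup': [0, 0]
After 'over': [0, 0, 0]

Answer: [0, 0, 0]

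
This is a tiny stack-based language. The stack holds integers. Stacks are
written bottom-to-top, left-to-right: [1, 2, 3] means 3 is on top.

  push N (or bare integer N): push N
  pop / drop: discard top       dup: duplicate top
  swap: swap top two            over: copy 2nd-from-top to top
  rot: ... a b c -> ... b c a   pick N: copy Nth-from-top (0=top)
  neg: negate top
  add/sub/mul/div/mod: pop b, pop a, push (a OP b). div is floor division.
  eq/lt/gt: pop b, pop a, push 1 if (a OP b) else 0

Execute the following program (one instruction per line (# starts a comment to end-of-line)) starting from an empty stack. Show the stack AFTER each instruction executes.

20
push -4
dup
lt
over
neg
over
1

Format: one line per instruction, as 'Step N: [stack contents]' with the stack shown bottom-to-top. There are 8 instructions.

Step 1: [20]
Step 2: [20, -4]
Step 3: [20, -4, -4]
Step 4: [20, 0]
Step 5: [20, 0, 20]
Step 6: [20, 0, -20]
Step 7: [20, 0, -20, 0]
Step 8: [20, 0, -20, 0, 1]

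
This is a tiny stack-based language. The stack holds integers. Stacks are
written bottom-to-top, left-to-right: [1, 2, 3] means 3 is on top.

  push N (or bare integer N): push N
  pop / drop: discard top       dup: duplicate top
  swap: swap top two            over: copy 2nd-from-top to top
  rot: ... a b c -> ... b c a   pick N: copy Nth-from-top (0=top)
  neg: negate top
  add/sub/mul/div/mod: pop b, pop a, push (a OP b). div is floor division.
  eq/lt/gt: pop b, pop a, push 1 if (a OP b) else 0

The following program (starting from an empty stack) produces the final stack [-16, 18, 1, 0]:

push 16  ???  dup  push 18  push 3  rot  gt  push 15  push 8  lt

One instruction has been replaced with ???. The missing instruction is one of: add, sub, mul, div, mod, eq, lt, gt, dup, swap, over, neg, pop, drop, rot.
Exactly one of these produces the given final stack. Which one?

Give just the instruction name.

Answer: neg

Derivation:
Stack before ???: [16]
Stack after ???:  [-16]
The instruction that transforms [16] -> [-16] is: neg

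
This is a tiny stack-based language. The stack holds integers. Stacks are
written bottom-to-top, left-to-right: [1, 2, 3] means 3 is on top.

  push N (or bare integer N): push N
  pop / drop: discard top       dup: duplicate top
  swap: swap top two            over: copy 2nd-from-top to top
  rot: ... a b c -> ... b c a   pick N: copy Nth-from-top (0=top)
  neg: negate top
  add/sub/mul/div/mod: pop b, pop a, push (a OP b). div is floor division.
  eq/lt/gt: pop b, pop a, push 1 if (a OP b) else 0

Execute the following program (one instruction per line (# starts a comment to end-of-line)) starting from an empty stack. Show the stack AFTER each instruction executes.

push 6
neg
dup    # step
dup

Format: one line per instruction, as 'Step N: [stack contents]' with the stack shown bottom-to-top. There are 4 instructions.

Step 1: [6]
Step 2: [-6]
Step 3: [-6, -6]
Step 4: [-6, -6, -6]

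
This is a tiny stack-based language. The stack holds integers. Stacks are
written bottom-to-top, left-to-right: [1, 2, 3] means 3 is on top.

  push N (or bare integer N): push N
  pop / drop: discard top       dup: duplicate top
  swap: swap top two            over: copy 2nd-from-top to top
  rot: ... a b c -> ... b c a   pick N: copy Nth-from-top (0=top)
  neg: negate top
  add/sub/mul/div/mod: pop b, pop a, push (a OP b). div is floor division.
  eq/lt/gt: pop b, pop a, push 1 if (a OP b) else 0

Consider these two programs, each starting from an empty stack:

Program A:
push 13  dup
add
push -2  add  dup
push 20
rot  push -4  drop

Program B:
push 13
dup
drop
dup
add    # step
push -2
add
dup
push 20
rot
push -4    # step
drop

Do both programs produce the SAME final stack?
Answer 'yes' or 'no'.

Answer: yes

Derivation:
Program A trace:
  After 'push 13': [13]
  After 'dup': [13, 13]
  After 'add': [26]
  After 'push -2': [26, -2]
  After 'add': [24]
  After 'dup': [24, 24]
  After 'push 20': [24, 24, 20]
  After 'rot': [24, 20, 24]
  After 'push -4': [24, 20, 24, -4]
  After 'drop': [24, 20, 24]
Program A final stack: [24, 20, 24]

Program B trace:
  After 'push 13': [13]
  After 'dup': [13, 13]
  After 'drop': [13]
  After 'dup': [13, 13]
  After 'add': [26]
  After 'push -2': [26, -2]
  After 'add': [24]
  After 'dup': [24, 24]
  After 'push 20': [24, 24, 20]
  After 'rot': [24, 20, 24]
  After 'push -4': [24, 20, 24, -4]
  After 'drop': [24, 20, 24]
Program B final stack: [24, 20, 24]
Same: yes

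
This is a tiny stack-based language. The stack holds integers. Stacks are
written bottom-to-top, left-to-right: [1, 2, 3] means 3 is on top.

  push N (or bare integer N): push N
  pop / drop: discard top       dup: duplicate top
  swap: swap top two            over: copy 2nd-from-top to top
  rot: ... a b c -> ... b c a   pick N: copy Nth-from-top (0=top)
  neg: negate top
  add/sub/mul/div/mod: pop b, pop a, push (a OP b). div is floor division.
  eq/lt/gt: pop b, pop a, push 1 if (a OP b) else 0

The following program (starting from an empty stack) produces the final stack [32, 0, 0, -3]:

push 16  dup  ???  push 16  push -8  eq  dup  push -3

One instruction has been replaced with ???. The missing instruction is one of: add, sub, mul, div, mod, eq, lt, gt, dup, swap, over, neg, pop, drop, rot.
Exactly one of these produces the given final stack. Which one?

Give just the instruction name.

Stack before ???: [16, 16]
Stack after ???:  [32]
The instruction that transforms [16, 16] -> [32] is: add

Answer: add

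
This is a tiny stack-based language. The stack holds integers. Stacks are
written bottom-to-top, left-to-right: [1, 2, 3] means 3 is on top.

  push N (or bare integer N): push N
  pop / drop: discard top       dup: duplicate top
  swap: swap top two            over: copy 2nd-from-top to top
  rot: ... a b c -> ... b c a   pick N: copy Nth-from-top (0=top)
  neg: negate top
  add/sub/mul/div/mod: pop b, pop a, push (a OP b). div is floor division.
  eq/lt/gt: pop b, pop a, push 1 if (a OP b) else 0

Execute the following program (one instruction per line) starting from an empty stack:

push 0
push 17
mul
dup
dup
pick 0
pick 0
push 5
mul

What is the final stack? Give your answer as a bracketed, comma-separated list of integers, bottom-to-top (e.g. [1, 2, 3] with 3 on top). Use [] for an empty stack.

Answer: [0, 0, 0, 0, 0]

Derivation:
After 'push 0': [0]
After 'push 17': [0, 17]
After 'mul': [0]
After 'dup': [0, 0]
After 'dup': [0, 0, 0]
After 'pick 0': [0, 0, 0, 0]
After 'pick 0': [0, 0, 0, 0, 0]
After 'push 5': [0, 0, 0, 0, 0, 5]
After 'mul': [0, 0, 0, 0, 0]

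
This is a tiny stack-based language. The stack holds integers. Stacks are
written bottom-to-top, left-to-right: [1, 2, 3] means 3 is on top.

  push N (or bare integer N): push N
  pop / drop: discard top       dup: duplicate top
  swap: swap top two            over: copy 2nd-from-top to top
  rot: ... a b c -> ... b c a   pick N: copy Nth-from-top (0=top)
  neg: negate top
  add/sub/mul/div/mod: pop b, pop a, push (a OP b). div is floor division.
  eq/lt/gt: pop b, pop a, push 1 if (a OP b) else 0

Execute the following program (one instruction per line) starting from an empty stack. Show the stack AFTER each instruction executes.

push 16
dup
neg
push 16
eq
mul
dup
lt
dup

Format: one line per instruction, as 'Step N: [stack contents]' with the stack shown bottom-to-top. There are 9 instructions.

Step 1: [16]
Step 2: [16, 16]
Step 3: [16, -16]
Step 4: [16, -16, 16]
Step 5: [16, 0]
Step 6: [0]
Step 7: [0, 0]
Step 8: [0]
Step 9: [0, 0]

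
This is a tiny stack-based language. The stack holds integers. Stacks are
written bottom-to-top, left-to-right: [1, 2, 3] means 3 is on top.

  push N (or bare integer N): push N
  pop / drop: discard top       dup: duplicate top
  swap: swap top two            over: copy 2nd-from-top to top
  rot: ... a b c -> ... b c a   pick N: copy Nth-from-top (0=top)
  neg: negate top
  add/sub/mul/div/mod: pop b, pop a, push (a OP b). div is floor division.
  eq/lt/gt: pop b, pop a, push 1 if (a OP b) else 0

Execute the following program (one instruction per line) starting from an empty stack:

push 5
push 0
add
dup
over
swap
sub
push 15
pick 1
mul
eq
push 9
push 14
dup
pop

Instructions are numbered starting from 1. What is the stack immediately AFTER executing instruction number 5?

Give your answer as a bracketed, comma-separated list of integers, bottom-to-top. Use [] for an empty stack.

Answer: [5, 5, 5]

Derivation:
Step 1 ('push 5'): [5]
Step 2 ('push 0'): [5, 0]
Step 3 ('add'): [5]
Step 4 ('dup'): [5, 5]
Step 5 ('over'): [5, 5, 5]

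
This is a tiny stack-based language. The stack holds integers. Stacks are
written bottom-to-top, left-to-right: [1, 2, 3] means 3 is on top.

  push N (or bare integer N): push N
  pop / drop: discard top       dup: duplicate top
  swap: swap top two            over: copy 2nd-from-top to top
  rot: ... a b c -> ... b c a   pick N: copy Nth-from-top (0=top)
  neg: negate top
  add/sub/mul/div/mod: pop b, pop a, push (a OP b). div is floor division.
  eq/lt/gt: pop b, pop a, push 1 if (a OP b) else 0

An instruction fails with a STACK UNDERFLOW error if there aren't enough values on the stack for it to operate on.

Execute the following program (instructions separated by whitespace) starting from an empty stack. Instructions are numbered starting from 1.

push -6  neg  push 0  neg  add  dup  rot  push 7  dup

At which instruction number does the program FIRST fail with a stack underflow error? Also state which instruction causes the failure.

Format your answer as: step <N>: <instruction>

Step 1 ('push -6'): stack = [-6], depth = 1
Step 2 ('neg'): stack = [6], depth = 1
Step 3 ('push 0'): stack = [6, 0], depth = 2
Step 4 ('neg'): stack = [6, 0], depth = 2
Step 5 ('add'): stack = [6], depth = 1
Step 6 ('dup'): stack = [6, 6], depth = 2
Step 7 ('rot'): needs 3 value(s) but depth is 2 — STACK UNDERFLOW

Answer: step 7: rot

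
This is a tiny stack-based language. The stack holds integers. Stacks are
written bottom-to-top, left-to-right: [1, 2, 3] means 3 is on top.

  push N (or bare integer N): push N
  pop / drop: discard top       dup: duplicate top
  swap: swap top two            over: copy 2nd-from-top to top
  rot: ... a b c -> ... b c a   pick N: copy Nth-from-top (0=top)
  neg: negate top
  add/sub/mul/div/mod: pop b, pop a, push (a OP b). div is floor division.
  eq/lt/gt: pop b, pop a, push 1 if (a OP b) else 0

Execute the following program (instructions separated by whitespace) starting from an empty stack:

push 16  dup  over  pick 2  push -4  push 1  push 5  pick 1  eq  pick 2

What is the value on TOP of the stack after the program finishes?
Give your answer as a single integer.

After 'push 16': [16]
After 'dup': [16, 16]
After 'over': [16, 16, 16]
After 'pick 2': [16, 16, 16, 16]
After 'push -4': [16, 16, 16, 16, -4]
After 'push 1': [16, 16, 16, 16, -4, 1]
After 'push 5': [16, 16, 16, 16, -4, 1, 5]
After 'pick 1': [16, 16, 16, 16, -4, 1, 5, 1]
After 'eq': [16, 16, 16, 16, -4, 1, 0]
After 'pick 2': [16, 16, 16, 16, -4, 1, 0, -4]

Answer: -4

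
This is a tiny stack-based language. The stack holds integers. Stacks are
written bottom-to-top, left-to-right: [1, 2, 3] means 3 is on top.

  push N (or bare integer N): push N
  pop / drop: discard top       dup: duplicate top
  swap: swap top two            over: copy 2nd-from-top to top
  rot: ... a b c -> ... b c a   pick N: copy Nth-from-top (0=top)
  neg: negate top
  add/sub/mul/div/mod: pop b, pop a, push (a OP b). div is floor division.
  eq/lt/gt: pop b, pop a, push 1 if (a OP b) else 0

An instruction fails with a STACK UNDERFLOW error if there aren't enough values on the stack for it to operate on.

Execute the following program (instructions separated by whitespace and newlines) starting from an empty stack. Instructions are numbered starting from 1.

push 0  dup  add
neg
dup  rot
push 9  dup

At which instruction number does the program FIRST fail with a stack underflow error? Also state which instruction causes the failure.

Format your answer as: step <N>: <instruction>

Step 1 ('push 0'): stack = [0], depth = 1
Step 2 ('dup'): stack = [0, 0], depth = 2
Step 3 ('add'): stack = [0], depth = 1
Step 4 ('neg'): stack = [0], depth = 1
Step 5 ('dup'): stack = [0, 0], depth = 2
Step 6 ('rot'): needs 3 value(s) but depth is 2 — STACK UNDERFLOW

Answer: step 6: rot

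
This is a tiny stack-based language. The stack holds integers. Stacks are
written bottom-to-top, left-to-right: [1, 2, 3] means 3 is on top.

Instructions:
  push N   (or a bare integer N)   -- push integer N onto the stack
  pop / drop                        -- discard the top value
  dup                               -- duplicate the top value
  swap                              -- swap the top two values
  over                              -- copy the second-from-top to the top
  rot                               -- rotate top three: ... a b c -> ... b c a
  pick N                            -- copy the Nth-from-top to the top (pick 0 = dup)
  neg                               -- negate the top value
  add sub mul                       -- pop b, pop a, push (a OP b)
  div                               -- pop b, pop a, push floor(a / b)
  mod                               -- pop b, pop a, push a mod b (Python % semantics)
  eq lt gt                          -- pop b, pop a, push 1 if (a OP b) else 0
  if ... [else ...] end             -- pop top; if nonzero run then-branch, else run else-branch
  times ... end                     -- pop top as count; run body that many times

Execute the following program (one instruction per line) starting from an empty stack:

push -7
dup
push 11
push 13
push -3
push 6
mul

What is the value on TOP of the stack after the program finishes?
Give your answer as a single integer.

Answer: -18

Derivation:
After 'push -7': [-7]
After 'dup': [-7, -7]
After 'push 11': [-7, -7, 11]
After 'push 13': [-7, -7, 11, 13]
After 'push -3': [-7, -7, 11, 13, -3]
After 'push 6': [-7, -7, 11, 13, -3, 6]
After 'mul': [-7, -7, 11, 13, -18]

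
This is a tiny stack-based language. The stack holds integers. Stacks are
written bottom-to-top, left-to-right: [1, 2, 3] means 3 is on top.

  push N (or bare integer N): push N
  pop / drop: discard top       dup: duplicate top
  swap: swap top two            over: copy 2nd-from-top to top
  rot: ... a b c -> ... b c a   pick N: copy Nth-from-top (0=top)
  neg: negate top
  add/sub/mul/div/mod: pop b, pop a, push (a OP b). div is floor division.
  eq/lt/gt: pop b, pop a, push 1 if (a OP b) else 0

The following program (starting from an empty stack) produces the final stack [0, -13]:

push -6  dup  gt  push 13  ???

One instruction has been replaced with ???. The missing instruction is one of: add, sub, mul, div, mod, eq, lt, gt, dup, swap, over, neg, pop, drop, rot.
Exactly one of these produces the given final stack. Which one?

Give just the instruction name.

Stack before ???: [0, 13]
Stack after ???:  [0, -13]
The instruction that transforms [0, 13] -> [0, -13] is: neg

Answer: neg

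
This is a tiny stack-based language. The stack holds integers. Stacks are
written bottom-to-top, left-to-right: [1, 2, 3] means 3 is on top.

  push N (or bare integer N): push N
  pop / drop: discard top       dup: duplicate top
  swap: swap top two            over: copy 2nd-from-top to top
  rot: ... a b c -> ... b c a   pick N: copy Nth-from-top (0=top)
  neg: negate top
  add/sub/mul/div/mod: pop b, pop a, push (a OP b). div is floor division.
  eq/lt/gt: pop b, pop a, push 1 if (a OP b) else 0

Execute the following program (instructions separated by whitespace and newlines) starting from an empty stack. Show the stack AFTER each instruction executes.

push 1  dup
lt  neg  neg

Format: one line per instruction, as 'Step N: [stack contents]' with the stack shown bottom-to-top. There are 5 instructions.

Step 1: [1]
Step 2: [1, 1]
Step 3: [0]
Step 4: [0]
Step 5: [0]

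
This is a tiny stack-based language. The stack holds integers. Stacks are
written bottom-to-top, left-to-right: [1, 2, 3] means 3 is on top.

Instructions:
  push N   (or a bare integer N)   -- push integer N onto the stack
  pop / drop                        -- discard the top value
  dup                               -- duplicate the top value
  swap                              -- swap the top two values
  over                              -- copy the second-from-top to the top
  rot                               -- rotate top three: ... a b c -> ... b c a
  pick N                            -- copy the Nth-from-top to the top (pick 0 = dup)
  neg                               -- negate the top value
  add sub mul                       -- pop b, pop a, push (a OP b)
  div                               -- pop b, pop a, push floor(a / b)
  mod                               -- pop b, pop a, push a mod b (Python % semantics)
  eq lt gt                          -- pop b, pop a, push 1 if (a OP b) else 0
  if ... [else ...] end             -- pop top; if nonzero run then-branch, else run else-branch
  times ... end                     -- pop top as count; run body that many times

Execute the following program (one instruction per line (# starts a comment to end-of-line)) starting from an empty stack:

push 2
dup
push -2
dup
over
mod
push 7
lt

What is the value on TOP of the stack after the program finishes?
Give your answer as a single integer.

After 'push 2': [2]
After 'dup': [2, 2]
After 'push -2': [2, 2, -2]
After 'dup': [2, 2, -2, -2]
After 'over': [2, 2, -2, -2, -2]
After 'mod': [2, 2, -2, 0]
After 'push 7': [2, 2, -2, 0, 7]
After 'lt': [2, 2, -2, 1]

Answer: 1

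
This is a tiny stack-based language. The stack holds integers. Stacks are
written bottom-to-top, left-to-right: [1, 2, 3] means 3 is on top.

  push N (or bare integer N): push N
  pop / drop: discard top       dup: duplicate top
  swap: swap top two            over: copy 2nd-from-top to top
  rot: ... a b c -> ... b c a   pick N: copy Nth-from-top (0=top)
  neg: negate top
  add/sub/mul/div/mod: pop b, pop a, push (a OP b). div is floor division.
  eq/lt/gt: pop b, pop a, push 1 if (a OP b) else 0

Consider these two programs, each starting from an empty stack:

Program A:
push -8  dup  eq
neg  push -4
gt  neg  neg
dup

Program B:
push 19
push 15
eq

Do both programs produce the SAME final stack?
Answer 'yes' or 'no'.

Program A trace:
  After 'push -8': [-8]
  After 'dup': [-8, -8]
  After 'eq': [1]
  After 'neg': [-1]
  After 'push -4': [-1, -4]
  After 'gt': [1]
  After 'neg': [-1]
  After 'neg': [1]
  After 'dup': [1, 1]
Program A final stack: [1, 1]

Program B trace:
  After 'push 19': [19]
  After 'push 15': [19, 15]
  After 'eq': [0]
Program B final stack: [0]
Same: no

Answer: no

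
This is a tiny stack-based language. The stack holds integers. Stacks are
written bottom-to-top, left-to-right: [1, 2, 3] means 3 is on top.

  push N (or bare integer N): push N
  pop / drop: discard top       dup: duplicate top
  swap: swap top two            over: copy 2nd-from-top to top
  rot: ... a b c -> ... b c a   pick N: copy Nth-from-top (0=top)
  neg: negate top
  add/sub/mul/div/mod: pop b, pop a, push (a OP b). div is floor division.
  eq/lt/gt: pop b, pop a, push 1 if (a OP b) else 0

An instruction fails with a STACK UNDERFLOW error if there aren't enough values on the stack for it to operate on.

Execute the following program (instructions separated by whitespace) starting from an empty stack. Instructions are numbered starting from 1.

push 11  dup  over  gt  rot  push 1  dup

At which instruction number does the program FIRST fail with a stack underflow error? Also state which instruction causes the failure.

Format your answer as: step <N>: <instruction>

Answer: step 5: rot

Derivation:
Step 1 ('push 11'): stack = [11], depth = 1
Step 2 ('dup'): stack = [11, 11], depth = 2
Step 3 ('over'): stack = [11, 11, 11], depth = 3
Step 4 ('gt'): stack = [11, 0], depth = 2
Step 5 ('rot'): needs 3 value(s) but depth is 2 — STACK UNDERFLOW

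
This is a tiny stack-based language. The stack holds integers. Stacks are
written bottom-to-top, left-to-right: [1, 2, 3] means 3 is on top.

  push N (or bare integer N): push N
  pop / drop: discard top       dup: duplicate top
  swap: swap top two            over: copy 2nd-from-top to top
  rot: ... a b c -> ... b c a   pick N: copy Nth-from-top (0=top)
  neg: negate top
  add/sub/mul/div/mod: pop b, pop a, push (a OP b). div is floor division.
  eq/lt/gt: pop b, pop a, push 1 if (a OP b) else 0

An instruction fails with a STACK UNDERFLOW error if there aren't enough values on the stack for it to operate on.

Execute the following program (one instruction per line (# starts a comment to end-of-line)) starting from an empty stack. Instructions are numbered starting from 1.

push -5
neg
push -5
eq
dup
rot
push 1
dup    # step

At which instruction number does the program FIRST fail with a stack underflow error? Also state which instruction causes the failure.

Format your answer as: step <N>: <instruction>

Answer: step 6: rot

Derivation:
Step 1 ('push -5'): stack = [-5], depth = 1
Step 2 ('neg'): stack = [5], depth = 1
Step 3 ('push -5'): stack = [5, -5], depth = 2
Step 4 ('eq'): stack = [0], depth = 1
Step 5 ('dup'): stack = [0, 0], depth = 2
Step 6 ('rot'): needs 3 value(s) but depth is 2 — STACK UNDERFLOW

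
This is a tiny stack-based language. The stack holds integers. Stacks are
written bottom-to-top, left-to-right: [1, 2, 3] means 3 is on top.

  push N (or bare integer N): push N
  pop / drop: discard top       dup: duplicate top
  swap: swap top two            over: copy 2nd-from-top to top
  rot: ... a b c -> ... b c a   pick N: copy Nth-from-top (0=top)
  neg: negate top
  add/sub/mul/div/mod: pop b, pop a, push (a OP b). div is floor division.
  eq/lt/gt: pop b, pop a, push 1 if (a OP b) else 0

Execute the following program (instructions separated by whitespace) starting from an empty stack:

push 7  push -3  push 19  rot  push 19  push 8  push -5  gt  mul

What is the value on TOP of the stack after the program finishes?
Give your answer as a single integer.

After 'push 7': [7]
After 'push -3': [7, -3]
After 'push 19': [7, -3, 19]
After 'rot': [-3, 19, 7]
After 'push 19': [-3, 19, 7, 19]
After 'push 8': [-3, 19, 7, 19, 8]
After 'push -5': [-3, 19, 7, 19, 8, -5]
After 'gt': [-3, 19, 7, 19, 1]
After 'mul': [-3, 19, 7, 19]

Answer: 19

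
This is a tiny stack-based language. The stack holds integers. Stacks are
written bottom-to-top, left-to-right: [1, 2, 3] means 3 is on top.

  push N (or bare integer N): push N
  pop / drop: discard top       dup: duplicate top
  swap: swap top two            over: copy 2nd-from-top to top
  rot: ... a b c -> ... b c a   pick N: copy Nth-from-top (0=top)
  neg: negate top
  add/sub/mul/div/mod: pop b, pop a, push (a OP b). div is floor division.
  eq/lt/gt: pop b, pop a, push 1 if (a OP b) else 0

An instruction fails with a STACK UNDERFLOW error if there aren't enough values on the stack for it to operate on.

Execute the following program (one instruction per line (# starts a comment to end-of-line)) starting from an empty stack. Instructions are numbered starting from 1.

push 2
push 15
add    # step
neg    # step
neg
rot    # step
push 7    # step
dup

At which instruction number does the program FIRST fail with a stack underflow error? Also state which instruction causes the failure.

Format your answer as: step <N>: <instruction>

Step 1 ('push 2'): stack = [2], depth = 1
Step 2 ('push 15'): stack = [2, 15], depth = 2
Step 3 ('add'): stack = [17], depth = 1
Step 4 ('neg'): stack = [-17], depth = 1
Step 5 ('neg'): stack = [17], depth = 1
Step 6 ('rot'): needs 3 value(s) but depth is 1 — STACK UNDERFLOW

Answer: step 6: rot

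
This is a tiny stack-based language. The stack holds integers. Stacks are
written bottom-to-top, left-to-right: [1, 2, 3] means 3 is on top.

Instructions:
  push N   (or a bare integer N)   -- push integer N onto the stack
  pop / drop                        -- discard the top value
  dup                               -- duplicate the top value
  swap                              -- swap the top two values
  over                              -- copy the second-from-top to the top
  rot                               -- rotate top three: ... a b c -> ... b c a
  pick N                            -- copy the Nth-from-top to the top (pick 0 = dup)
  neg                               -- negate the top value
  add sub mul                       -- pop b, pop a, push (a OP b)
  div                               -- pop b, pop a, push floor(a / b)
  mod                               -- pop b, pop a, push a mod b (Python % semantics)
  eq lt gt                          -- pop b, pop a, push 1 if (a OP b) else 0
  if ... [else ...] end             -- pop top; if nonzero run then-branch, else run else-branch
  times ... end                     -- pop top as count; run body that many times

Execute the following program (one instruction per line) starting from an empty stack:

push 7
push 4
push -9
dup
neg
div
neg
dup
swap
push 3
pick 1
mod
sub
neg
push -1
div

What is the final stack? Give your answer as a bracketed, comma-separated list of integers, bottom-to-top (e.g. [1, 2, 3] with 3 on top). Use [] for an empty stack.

Answer: [7, 4, 1, 1]

Derivation:
After 'push 7': [7]
After 'push 4': [7, 4]
After 'push -9': [7, 4, -9]
After 'dup': [7, 4, -9, -9]
After 'neg': [7, 4, -9, 9]
After 'div': [7, 4, -1]
After 'neg': [7, 4, 1]
After 'dup': [7, 4, 1, 1]
After 'swap': [7, 4, 1, 1]
After 'push 3': [7, 4, 1, 1, 3]
After 'pick 1': [7, 4, 1, 1, 3, 1]
After 'mod': [7, 4, 1, 1, 0]
After 'sub': [7, 4, 1, 1]
After 'neg': [7, 4, 1, -1]
After 'push -1': [7, 4, 1, -1, -1]
After 'div': [7, 4, 1, 1]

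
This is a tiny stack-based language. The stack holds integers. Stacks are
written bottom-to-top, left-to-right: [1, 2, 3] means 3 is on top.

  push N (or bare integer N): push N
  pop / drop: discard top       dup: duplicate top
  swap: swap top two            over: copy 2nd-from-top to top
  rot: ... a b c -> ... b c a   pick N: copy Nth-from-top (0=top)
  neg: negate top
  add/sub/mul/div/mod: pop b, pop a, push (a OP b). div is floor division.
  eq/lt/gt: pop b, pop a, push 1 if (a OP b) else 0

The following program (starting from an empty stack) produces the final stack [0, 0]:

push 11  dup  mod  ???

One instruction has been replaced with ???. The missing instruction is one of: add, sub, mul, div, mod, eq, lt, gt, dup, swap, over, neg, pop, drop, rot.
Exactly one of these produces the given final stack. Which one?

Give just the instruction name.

Stack before ???: [0]
Stack after ???:  [0, 0]
The instruction that transforms [0] -> [0, 0] is: dup

Answer: dup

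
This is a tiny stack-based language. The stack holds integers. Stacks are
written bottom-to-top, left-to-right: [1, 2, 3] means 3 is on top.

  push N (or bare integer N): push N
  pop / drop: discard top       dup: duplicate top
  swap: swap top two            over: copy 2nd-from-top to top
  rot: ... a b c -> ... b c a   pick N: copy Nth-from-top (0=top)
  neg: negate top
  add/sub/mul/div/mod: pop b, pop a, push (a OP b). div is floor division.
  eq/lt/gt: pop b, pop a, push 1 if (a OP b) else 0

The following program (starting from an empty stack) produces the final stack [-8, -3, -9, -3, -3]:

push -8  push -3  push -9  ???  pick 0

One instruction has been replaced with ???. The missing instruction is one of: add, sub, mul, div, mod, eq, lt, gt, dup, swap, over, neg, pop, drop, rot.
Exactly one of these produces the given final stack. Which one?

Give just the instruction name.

Answer: over

Derivation:
Stack before ???: [-8, -3, -9]
Stack after ???:  [-8, -3, -9, -3]
The instruction that transforms [-8, -3, -9] -> [-8, -3, -9, -3] is: over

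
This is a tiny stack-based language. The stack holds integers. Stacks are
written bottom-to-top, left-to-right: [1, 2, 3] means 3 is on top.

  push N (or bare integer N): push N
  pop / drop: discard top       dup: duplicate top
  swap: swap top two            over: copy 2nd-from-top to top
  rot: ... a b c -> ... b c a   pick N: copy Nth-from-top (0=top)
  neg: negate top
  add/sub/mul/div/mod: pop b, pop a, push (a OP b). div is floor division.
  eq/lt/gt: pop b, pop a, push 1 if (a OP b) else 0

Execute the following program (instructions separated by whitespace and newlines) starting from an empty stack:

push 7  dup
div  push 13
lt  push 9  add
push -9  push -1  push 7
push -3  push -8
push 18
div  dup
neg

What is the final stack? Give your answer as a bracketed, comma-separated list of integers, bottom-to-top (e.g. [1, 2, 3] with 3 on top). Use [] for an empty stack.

After 'push 7': [7]
After 'dup': [7, 7]
After 'div': [1]
After 'push 13': [1, 13]
After 'lt': [1]
After 'push 9': [1, 9]
After 'add': [10]
After 'push -9': [10, -9]
After 'push -1': [10, -9, -1]
After 'push 7': [10, -9, -1, 7]
After 'push -3': [10, -9, -1, 7, -3]
After 'push -8': [10, -9, -1, 7, -3, -8]
After 'push 18': [10, -9, -1, 7, -3, -8, 18]
After 'div': [10, -9, -1, 7, -3, -1]
After 'dup': [10, -9, -1, 7, -3, -1, -1]
After 'neg': [10, -9, -1, 7, -3, -1, 1]

Answer: [10, -9, -1, 7, -3, -1, 1]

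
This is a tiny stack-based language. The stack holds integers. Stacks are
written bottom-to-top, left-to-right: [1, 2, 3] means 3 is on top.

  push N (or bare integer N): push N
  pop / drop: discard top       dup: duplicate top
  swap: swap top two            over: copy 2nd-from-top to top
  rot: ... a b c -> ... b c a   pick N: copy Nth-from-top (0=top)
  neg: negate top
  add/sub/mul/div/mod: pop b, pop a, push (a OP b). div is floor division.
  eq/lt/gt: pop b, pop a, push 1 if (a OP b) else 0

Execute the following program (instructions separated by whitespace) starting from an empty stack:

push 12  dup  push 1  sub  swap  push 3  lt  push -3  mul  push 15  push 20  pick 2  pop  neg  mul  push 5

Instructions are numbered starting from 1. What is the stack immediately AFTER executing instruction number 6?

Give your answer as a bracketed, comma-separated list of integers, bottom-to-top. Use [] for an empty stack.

Step 1 ('push 12'): [12]
Step 2 ('dup'): [12, 12]
Step 3 ('push 1'): [12, 12, 1]
Step 4 ('sub'): [12, 11]
Step 5 ('swap'): [11, 12]
Step 6 ('push 3'): [11, 12, 3]

Answer: [11, 12, 3]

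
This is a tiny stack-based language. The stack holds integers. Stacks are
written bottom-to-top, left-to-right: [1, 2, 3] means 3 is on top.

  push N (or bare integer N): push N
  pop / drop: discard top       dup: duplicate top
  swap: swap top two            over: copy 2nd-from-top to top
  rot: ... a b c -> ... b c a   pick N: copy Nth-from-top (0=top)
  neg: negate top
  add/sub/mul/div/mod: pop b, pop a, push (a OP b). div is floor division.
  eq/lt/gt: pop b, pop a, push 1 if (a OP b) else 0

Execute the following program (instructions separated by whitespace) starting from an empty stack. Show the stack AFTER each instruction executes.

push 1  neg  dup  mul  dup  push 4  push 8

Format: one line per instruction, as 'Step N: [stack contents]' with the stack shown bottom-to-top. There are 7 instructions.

Step 1: [1]
Step 2: [-1]
Step 3: [-1, -1]
Step 4: [1]
Step 5: [1, 1]
Step 6: [1, 1, 4]
Step 7: [1, 1, 4, 8]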